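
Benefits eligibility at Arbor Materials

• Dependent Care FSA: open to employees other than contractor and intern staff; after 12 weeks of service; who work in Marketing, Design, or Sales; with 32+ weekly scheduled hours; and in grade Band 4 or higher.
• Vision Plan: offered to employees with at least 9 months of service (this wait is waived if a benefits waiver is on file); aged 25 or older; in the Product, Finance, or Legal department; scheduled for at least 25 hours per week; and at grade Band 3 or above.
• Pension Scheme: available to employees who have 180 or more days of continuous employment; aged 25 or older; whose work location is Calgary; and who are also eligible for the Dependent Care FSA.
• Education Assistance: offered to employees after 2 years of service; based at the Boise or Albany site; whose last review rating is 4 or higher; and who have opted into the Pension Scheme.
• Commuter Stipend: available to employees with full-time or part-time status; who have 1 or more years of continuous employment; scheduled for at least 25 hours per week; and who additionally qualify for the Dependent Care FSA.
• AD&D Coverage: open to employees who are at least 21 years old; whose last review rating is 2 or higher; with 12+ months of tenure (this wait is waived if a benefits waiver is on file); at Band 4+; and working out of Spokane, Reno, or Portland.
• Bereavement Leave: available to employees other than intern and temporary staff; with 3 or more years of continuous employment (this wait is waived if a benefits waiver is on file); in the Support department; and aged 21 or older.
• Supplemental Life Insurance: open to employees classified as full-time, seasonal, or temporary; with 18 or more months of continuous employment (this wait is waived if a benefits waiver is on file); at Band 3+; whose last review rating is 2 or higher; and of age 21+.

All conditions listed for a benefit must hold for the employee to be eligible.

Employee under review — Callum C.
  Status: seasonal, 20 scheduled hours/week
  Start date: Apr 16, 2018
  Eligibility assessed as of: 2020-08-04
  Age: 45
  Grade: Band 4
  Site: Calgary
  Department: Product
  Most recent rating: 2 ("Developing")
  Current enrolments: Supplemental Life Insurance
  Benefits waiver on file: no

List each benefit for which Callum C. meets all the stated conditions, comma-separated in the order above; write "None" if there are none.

Service from Apr 16, 2018 to 2020-08-04: 841 days.
Dependent Care FSA — status seasonal ✓ (not excluded); service 841 days ≥ 12 weeks (≈84 days) ✓; dept Product ✗ → not eligible.
Vision Plan — no waiver, service 841 days ≥ 9 months (≈270 days) ✓; age 45 ≥ 25 ✓; dept Product ✓; 20 hrs/wk < 25 ✗ → not eligible.
Pension Scheme — service 841 days ≥ 180 days ✓; age 45 ≥ 25 ✓; site Calgary ✓; not eligible for Dependent Care FSA ✗ → not eligible.
Education Assistance — service 841 days ≥ 2 years (≈730 days) ✓; site Calgary ✗ (not Boise or Albany) → not eligible.
Commuter Stipend — status seasonal ✗ (requires full-time or part-time) → not eligible.
AD&D Coverage — age 45 ≥ 21 ✓; rating 2 ≥ 2 ✓; no waiver, service 841 days ≥ 12 months (≈360 days) ✓; grade Band 4 ≥ Band 4 ✓; site Calgary ✗ (not Spokane, Reno, or Portland) → not eligible.
Bereavement Leave — status seasonal ✓ (not excluded); no waiver, service 841 days < 3 years (≈1095 days) ✗ → not eligible.
Supplemental Life Insurance — status seasonal ✓; no waiver, service 841 days ≥ 18 months (≈540 days) ✓; grade Band 4 ≥ Band 3 ✓; rating 2 ≥ 2 ✓; age 45 ≥ 21 ✓ → eligible.

Supplemental Life Insurance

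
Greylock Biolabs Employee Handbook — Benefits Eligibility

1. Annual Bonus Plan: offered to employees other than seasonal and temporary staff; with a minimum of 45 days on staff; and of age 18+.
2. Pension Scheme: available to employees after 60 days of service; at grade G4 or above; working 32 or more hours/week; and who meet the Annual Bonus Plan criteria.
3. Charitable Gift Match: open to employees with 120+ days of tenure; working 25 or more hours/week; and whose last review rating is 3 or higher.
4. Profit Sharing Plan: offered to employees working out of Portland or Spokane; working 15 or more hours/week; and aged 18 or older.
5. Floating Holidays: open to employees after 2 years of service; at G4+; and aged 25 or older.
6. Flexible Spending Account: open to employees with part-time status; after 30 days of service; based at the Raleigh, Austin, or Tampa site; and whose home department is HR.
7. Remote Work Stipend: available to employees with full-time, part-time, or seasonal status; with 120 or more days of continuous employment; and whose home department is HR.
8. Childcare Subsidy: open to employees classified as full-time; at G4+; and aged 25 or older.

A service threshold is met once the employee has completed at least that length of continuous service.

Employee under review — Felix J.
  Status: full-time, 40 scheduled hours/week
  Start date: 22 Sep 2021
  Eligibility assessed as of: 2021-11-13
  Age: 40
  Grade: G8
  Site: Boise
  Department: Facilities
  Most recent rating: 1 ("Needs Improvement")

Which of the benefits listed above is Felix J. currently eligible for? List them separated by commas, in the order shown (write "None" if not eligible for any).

Annual Bonus Plan, Childcare Subsidy

Service from 22 Sep 2021 to 2021-11-13: 52 days.
Annual Bonus Plan — status full-time ✓ (not excluded); service 52 days ≥ 45 days ✓; age 40 ≥ 18 ✓ → eligible.
Pension Scheme — service 52 days < 60 days ✗ → not eligible.
Charitable Gift Match — service 52 days < 120 days ✗ → not eligible.
Profit Sharing Plan — site Boise ✗ (not Portland or Spokane) → not eligible.
Floating Holidays — service 52 days < 2 years (≈730 days) ✗ → not eligible.
Flexible Spending Account — status full-time ✗ (requires part-time) → not eligible.
Remote Work Stipend — status full-time ✓; service 52 days < 120 days ✗ → not eligible.
Childcare Subsidy — status full-time ✓; grade G8 ≥ G4 ✓; age 40 ≥ 25 ✓ → eligible.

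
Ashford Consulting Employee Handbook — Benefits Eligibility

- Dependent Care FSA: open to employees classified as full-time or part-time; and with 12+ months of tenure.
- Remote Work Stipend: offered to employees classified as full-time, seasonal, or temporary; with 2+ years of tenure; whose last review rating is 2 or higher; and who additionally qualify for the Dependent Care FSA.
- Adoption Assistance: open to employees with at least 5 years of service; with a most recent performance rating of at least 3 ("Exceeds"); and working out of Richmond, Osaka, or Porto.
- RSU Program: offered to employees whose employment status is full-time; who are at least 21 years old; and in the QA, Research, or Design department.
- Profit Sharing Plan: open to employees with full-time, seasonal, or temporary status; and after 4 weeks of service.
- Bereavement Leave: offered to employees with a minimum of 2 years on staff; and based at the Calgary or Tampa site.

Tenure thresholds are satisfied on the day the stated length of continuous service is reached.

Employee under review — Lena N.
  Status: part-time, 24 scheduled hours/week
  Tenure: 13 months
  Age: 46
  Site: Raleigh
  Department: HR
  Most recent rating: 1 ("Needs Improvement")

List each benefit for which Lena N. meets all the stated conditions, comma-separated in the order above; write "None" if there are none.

Dependent Care FSA

Dependent Care FSA — status part-time ✓; service 13 months ≥ 12 months ✓ → eligible.
Remote Work Stipend — status part-time ✗ (requires full-time, seasonal, or temporary) → not eligible.
Adoption Assistance — service 13 months < 5 years (≈1825 days) ✗ → not eligible.
RSU Program — status part-time ✗ (requires full-time) → not eligible.
Profit Sharing Plan — status part-time ✗ (requires full-time, seasonal, or temporary) → not eligible.
Bereavement Leave — service 13 months < 2 years (≈730 days) ✗ → not eligible.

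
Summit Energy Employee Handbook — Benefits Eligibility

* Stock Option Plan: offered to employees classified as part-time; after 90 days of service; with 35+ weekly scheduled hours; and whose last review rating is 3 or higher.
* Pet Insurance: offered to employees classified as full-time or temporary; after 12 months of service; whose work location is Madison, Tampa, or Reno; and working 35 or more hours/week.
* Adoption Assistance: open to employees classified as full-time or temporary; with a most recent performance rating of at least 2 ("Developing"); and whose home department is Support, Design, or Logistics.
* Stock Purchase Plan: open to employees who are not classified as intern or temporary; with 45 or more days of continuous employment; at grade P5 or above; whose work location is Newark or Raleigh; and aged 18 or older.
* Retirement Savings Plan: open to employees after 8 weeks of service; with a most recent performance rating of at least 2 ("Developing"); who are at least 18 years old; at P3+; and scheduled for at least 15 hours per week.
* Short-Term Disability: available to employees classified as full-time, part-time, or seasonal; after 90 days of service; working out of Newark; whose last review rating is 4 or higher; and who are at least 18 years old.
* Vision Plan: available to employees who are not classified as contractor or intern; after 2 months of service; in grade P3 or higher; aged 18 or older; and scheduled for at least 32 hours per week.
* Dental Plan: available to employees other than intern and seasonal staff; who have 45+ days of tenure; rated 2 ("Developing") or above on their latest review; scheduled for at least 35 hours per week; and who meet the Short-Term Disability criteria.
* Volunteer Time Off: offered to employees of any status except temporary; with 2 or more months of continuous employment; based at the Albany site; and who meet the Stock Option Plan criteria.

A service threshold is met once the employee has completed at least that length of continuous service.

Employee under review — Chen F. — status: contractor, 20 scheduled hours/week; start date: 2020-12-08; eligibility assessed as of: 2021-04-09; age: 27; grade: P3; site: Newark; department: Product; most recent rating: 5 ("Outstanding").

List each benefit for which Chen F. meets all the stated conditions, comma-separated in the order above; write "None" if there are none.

Retirement Savings Plan

Service from 2020-12-08 to 2021-04-09: 122 days.
Stock Option Plan — status contractor ✗ (requires part-time) → not eligible.
Pet Insurance — status contractor ✗ (requires full-time or temporary) → not eligible.
Adoption Assistance — status contractor ✗ (requires full-time or temporary) → not eligible.
Stock Purchase Plan — status contractor ✓ (not excluded); service 122 days ≥ 45 days ✓; grade P3 < P5 ✗ → not eligible.
Retirement Savings Plan — service 122 days ≥ 8 weeks (≈56 days) ✓; rating 5 ≥ 2 ✓; age 27 ≥ 18 ✓; grade P3 ≥ P3 ✓; 20 hrs/wk ≥ 15 ✓ → eligible.
Short-Term Disability — status contractor ✗ (requires full-time, part-time, or seasonal) → not eligible.
Vision Plan — status contractor ✗ (excluded) → not eligible.
Dental Plan — status contractor ✓ (not excluded); service 122 days ≥ 45 days ✓; rating 5 ≥ 2 ✓; 20 hrs/wk < 35 ✗ → not eligible.
Volunteer Time Off — status contractor ✓ (not excluded); service 122 days ≥ 2 months (≈60 days) ✓; site Newark ✗ (not Albany) → not eligible.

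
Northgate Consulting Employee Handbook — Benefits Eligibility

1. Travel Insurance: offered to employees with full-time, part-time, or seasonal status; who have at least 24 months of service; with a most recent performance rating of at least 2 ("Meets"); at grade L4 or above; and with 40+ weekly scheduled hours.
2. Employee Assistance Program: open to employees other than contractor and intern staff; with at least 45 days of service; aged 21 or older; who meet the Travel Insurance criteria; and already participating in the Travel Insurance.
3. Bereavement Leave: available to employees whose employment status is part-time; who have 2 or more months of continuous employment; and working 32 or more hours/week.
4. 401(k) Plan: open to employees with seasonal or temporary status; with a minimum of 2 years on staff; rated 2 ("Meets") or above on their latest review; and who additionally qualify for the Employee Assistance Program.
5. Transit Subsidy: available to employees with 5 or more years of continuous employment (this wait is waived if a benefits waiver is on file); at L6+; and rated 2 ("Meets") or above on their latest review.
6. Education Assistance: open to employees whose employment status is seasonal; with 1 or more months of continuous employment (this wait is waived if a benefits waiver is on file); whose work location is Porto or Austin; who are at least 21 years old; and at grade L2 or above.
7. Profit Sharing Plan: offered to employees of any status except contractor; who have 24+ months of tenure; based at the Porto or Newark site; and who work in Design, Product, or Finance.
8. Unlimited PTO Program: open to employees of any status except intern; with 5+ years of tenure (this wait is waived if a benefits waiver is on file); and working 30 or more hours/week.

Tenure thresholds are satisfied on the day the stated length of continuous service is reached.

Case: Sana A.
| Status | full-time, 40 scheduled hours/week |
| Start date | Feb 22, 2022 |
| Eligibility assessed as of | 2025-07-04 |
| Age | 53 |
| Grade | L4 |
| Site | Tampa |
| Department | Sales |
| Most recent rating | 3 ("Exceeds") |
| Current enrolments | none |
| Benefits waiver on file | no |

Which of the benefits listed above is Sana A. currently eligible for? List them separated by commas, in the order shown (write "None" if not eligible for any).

Service from Feb 22, 2022 to 2025-07-04: 1228 days.
Travel Insurance — status full-time ✓; service 1228 days ≥ 24 months (≈720 days) ✓; rating 3 ≥ 2 ✓; grade L4 ≥ L4 ✓; 40 hrs/wk ≥ 40 ✓ → eligible.
Employee Assistance Program — status full-time ✓ (not excluded); service 1228 days ≥ 45 days ✓; age 53 ≥ 21 ✓; eligible for Travel Insurance ✓; not enrolled in Travel Insurance ✗ → not eligible.
Bereavement Leave — status full-time ✗ (requires part-time) → not eligible.
401(k) Plan — status full-time ✗ (requires seasonal or temporary) → not eligible.
Transit Subsidy — no waiver, service 1228 days < 5 years (≈1825 days) ✗ → not eligible.
Education Assistance — status full-time ✗ (requires seasonal) → not eligible.
Profit Sharing Plan — status full-time ✓ (not excluded); service 1228 days ≥ 24 months (≈720 days) ✓; site Tampa ✗ (not Porto or Newark) → not eligible.
Unlimited PTO Program — status full-time ✓ (not excluded); no waiver, service 1228 days < 5 years (≈1825 days) ✗ → not eligible.

Travel Insurance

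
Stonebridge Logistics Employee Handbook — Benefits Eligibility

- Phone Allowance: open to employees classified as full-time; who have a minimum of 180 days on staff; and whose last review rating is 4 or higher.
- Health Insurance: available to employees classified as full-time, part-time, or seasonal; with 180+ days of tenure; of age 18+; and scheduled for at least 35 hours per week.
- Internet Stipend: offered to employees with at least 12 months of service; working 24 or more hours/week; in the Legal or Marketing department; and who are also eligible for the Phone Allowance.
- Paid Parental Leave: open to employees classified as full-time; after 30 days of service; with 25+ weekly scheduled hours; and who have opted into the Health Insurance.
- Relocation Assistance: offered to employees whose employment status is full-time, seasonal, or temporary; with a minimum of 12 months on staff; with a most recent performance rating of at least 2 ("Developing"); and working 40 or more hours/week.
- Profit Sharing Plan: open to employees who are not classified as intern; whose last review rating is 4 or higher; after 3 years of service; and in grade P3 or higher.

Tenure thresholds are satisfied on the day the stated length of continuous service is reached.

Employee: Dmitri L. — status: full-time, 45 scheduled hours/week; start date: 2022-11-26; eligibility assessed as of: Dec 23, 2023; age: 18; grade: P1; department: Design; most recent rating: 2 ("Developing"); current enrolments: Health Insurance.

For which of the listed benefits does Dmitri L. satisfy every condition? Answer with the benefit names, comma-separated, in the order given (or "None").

Service from 2022-11-26 to Dec 23, 2023: 392 days.
Phone Allowance — status full-time ✓; service 392 days ≥ 180 days ✓; rating 2 < 4 ✗ → not eligible.
Health Insurance — status full-time ✓; service 392 days ≥ 180 days ✓; age 18 ≥ 18 ✓; 45 hrs/wk ≥ 35 ✓ → eligible.
Internet Stipend — service 392 days ≥ 12 months (≈360 days) ✓; 45 hrs/wk ≥ 24 ✓; dept Design ✗ → not eligible.
Paid Parental Leave — status full-time ✓; service 392 days ≥ 30 days ✓; 45 hrs/wk ≥ 25 ✓; enrolled in Health Insurance ✓ → eligible.
Relocation Assistance — status full-time ✓; service 392 days ≥ 12 months (≈360 days) ✓; rating 2 ≥ 2 ✓; 45 hrs/wk ≥ 40 ✓ → eligible.
Profit Sharing Plan — status full-time ✓ (not excluded); rating 2 < 4 ✗ → not eligible.

Health Insurance, Paid Parental Leave, Relocation Assistance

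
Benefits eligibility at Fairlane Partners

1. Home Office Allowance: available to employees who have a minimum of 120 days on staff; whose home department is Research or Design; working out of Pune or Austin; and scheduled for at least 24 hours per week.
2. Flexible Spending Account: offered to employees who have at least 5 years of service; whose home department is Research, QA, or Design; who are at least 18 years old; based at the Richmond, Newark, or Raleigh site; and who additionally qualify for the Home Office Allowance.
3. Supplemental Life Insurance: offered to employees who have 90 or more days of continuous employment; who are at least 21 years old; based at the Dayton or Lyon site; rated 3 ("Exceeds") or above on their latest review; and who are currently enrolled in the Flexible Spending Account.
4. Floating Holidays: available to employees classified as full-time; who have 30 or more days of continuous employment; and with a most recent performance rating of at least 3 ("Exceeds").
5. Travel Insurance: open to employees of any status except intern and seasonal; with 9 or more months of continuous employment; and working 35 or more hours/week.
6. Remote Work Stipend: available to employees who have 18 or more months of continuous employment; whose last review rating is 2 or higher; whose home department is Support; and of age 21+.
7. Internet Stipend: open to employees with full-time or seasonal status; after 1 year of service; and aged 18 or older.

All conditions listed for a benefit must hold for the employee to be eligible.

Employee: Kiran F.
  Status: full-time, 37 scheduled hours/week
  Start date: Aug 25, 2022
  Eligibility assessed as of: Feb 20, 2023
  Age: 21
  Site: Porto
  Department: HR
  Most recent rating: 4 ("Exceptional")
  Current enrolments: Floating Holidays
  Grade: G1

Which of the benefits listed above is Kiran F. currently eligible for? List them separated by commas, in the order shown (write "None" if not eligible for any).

Service from Aug 25, 2022 to Feb 20, 2023: 179 days.
Home Office Allowance — service 179 days ≥ 120 days ✓; dept HR ✗ → not eligible.
Flexible Spending Account — service 179 days < 5 years (≈1825 days) ✗ → not eligible.
Supplemental Life Insurance — service 179 days ≥ 90 days ✓; age 21 ≥ 21 ✓; site Porto ✗ (not Dayton or Lyon) → not eligible.
Floating Holidays — status full-time ✓; service 179 days ≥ 30 days ✓; rating 4 ≥ 3 ✓ → eligible.
Travel Insurance — status full-time ✓ (not excluded); service 179 days < 9 months (≈270 days) ✗ → not eligible.
Remote Work Stipend — service 179 days < 18 months (≈540 days) ✗ → not eligible.
Internet Stipend — status full-time ✓; service 179 days < 1 year (≈365 days) ✗ → not eligible.

Floating Holidays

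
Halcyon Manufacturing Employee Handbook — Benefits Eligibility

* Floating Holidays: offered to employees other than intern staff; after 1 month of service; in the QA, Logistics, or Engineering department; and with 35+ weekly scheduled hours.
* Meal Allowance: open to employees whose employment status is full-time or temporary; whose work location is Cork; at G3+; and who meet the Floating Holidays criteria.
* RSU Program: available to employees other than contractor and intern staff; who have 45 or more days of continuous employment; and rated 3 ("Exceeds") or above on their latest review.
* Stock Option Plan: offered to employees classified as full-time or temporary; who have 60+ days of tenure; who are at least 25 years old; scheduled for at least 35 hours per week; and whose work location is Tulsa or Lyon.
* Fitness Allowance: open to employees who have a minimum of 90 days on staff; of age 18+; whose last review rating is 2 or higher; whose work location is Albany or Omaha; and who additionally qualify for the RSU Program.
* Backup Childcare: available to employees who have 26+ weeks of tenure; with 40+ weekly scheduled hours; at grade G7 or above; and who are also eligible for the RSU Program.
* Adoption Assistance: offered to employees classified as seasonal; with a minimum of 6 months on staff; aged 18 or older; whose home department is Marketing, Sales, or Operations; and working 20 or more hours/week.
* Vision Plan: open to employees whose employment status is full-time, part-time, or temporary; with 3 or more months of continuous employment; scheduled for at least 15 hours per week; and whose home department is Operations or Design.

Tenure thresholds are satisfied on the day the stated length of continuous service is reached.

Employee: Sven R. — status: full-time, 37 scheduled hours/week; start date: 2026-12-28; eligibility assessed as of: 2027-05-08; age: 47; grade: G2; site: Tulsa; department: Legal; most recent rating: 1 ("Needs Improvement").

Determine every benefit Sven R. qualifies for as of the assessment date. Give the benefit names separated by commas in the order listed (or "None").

Service from 2026-12-28 to 2027-05-08: 131 days.
Floating Holidays — status full-time ✓ (not excluded); service 131 days ≥ 1 month (≈30 days) ✓; dept Legal ✗ → not eligible.
Meal Allowance — status full-time ✓; site Tulsa ✗ (not Cork) → not eligible.
RSU Program — status full-time ✓ (not excluded); service 131 days ≥ 45 days ✓; rating 1 < 3 ✗ → not eligible.
Stock Option Plan — status full-time ✓; service 131 days ≥ 60 days ✓; age 47 ≥ 25 ✓; 37 hrs/wk ≥ 35 ✓; site Tulsa ✓ → eligible.
Fitness Allowance — service 131 days ≥ 90 days ✓; age 47 ≥ 18 ✓; rating 1 < 2 ✗ → not eligible.
Backup Childcare — service 131 days < 26 weeks (≈182 days) ✗ → not eligible.
Adoption Assistance — status full-time ✗ (requires seasonal) → not eligible.
Vision Plan — status full-time ✓; service 131 days ≥ 3 months (≈90 days) ✓; 37 hrs/wk ≥ 15 ✓; dept Legal ✗ → not eligible.

Stock Option Plan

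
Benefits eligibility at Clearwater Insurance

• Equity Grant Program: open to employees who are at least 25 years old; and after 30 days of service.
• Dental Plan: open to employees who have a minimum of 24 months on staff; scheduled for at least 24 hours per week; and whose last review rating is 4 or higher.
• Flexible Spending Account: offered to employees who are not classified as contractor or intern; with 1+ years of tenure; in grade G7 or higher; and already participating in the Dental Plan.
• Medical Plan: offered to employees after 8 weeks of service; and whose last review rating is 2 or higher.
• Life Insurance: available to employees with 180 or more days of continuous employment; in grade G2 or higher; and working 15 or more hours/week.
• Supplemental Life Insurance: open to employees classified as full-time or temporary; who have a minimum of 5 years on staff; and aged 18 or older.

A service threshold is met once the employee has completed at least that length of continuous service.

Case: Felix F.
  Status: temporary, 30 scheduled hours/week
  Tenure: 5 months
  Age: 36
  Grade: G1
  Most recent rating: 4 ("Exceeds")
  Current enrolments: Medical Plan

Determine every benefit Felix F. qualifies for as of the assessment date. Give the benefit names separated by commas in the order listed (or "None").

Equity Grant Program — age 36 ≥ 25 ✓; service 5 months ≥ 30 days ✓ → eligible.
Dental Plan — service 5 months < 24 months ✗ → not eligible.
Flexible Spending Account — status temporary ✓ (not excluded); service 5 months < 1 year (≈365 days) ✗ → not eligible.
Medical Plan — service 5 months ≥ 8 weeks (≈56 days) ✓; rating 4 ≥ 2 ✓ → eligible.
Life Insurance — service 5 months < 180 days ✗ → not eligible.
Supplemental Life Insurance — status temporary ✓; service 5 months < 5 years (≈1825 days) ✗ → not eligible.

Equity Grant Program, Medical Plan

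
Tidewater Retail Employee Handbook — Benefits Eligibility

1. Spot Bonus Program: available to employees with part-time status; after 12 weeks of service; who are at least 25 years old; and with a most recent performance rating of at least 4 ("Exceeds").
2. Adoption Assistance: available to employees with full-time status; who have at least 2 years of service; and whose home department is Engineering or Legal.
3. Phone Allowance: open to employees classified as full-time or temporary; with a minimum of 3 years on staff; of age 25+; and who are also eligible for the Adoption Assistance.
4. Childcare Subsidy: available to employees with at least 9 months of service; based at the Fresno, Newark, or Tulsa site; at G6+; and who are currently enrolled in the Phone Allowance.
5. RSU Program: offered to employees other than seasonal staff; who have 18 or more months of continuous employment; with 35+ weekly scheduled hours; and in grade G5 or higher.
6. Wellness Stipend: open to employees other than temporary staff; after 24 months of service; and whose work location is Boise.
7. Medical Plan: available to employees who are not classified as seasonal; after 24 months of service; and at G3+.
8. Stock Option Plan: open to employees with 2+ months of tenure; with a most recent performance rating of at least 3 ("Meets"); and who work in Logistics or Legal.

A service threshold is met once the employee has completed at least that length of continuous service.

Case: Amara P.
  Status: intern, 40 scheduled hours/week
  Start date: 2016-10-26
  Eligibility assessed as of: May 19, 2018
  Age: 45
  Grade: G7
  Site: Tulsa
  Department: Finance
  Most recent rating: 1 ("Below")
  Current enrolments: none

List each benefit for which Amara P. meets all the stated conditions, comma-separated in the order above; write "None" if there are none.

RSU Program

Service from 2016-10-26 to May 19, 2018: 570 days.
Spot Bonus Program — status intern ✗ (requires part-time) → not eligible.
Adoption Assistance — status intern ✗ (requires full-time) → not eligible.
Phone Allowance — status intern ✗ (requires full-time or temporary) → not eligible.
Childcare Subsidy — service 570 days ≥ 9 months (≈270 days) ✓; site Tulsa ✓; grade G7 ≥ G6 ✓; not enrolled in Phone Allowance ✗ → not eligible.
RSU Program — status intern ✓ (not excluded); service 570 days ≥ 18 months (≈540 days) ✓; 40 hrs/wk ≥ 35 ✓; grade G7 ≥ G5 ✓ → eligible.
Wellness Stipend — status intern ✓ (not excluded); service 570 days < 24 months (≈720 days) ✗ → not eligible.
Medical Plan — status intern ✓ (not excluded); service 570 days < 24 months (≈720 days) ✗ → not eligible.
Stock Option Plan — service 570 days ≥ 2 months (≈60 days) ✓; rating 1 < 3 ✗ → not eligible.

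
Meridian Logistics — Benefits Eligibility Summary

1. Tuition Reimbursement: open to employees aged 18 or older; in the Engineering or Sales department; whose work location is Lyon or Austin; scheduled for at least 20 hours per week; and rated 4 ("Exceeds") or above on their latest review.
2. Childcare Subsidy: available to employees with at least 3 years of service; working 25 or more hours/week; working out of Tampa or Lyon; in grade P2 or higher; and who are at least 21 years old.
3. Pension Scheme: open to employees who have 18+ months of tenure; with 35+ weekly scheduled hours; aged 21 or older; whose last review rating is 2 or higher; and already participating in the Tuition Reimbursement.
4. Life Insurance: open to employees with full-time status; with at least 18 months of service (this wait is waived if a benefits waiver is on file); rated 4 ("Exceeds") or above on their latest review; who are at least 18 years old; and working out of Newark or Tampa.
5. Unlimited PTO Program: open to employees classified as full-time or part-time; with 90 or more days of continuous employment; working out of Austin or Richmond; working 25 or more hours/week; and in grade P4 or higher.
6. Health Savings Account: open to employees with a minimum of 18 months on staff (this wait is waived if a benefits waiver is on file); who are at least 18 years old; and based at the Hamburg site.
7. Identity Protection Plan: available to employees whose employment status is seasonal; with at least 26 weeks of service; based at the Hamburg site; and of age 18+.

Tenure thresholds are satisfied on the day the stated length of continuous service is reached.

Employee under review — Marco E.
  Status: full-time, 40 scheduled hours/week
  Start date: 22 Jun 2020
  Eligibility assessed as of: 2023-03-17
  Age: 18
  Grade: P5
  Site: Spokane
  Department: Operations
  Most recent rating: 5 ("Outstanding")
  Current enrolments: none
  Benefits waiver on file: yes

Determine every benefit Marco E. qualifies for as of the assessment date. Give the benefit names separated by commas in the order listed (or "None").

None

Service from 22 Jun 2020 to 2023-03-17: 998 days.
Tuition Reimbursement — age 18 ≥ 18 ✓; dept Operations ✗ → not eligible.
Childcare Subsidy — service 998 days < 3 years (≈1095 days) ✗ → not eligible.
Pension Scheme — service 998 days ≥ 18 months (≈540 days) ✓; 40 hrs/wk ≥ 35 ✓; age 18 < 21 ✗ → not eligible.
Life Insurance — status full-time ✓; benefits waiver on file ✓; rating 5 ≥ 4 ✓; age 18 ≥ 18 ✓; site Spokane ✗ (not Newark or Tampa) → not eligible.
Unlimited PTO Program — status full-time ✓; service 998 days ≥ 90 days ✓; site Spokane ✗ (not Austin or Richmond) → not eligible.
Health Savings Account — benefits waiver on file ✓; age 18 ≥ 18 ✓; site Spokane ✗ (not Hamburg) → not eligible.
Identity Protection Plan — status full-time ✗ (requires seasonal) → not eligible.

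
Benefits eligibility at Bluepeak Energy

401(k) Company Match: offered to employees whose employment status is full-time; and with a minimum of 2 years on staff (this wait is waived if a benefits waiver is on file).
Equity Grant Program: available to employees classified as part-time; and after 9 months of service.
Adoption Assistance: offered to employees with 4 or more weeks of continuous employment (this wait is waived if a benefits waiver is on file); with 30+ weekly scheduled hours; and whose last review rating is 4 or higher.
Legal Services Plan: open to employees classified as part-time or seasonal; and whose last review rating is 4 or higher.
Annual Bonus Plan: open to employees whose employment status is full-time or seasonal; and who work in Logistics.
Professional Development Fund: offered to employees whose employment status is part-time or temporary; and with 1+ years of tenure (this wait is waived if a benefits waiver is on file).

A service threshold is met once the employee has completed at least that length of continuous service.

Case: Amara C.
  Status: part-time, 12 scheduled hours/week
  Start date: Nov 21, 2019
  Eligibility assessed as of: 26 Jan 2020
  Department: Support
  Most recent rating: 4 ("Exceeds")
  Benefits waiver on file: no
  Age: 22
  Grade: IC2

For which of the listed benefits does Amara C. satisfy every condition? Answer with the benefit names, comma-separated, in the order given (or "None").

Service from Nov 21, 2019 to 26 Jan 2020: 66 days.
401(k) Company Match — status part-time ✗ (requires full-time) → not eligible.
Equity Grant Program — status part-time ✓; service 66 days < 9 months (≈270 days) ✗ → not eligible.
Adoption Assistance — no waiver, service 66 days ≥ 4 weeks (≈28 days) ✓; 12 hrs/wk < 30 ✗ → not eligible.
Legal Services Plan — status part-time ✓; rating 4 ≥ 4 ✓ → eligible.
Annual Bonus Plan — status part-time ✗ (requires full-time or seasonal) → not eligible.
Professional Development Fund — status part-time ✓; no waiver, service 66 days < 1 year (≈365 days) ✗ → not eligible.

Legal Services Plan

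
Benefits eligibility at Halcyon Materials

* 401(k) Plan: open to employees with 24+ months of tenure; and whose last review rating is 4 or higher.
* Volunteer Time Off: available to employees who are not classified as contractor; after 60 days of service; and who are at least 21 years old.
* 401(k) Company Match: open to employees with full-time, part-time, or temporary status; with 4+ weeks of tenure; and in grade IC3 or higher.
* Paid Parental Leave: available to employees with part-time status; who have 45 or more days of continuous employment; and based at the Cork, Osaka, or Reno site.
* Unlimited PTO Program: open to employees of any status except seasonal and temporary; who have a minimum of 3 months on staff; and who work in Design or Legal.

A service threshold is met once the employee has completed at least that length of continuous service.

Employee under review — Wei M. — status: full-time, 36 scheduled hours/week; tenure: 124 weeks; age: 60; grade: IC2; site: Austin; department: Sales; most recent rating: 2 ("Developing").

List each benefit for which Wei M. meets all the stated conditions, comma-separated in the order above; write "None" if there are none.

401(k) Plan — service 124 weeks ≥ 24 months (≈720 days) ✓; rating 2 < 4 ✗ → not eligible.
Volunteer Time Off — status full-time ✓ (not excluded); service 124 weeks ≥ 60 days ✓; age 60 ≥ 21 ✓ → eligible.
401(k) Company Match — status full-time ✓; service 124 weeks ≥ 4 weeks ✓; grade IC2 < IC3 ✗ → not eligible.
Paid Parental Leave — status full-time ✗ (requires part-time) → not eligible.
Unlimited PTO Program — status full-time ✓ (not excluded); service 124 weeks ≥ 3 months (≈90 days) ✓; dept Sales ✗ → not eligible.

Volunteer Time Off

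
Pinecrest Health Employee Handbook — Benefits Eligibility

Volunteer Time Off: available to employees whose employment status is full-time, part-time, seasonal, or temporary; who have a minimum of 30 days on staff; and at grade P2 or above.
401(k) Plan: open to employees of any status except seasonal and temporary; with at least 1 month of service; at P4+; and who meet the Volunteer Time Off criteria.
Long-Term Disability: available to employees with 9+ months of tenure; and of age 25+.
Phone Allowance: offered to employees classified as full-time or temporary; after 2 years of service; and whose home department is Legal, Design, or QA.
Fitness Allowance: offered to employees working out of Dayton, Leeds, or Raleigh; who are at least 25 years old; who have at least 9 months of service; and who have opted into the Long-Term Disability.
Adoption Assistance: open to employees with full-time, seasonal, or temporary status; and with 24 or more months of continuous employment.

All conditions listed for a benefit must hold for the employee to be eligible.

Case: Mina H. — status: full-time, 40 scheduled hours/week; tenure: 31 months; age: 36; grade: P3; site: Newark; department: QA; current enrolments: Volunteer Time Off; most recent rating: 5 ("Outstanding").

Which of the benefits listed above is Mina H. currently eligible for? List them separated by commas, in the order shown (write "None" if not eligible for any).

Volunteer Time Off, Long-Term Disability, Phone Allowance, Adoption Assistance

Volunteer Time Off — status full-time ✓; service 31 months ≥ 30 days ✓; grade P3 ≥ P2 ✓ → eligible.
401(k) Plan — status full-time ✓ (not excluded); service 31 months ≥ 1 month ✓; grade P3 < P4 ✗ → not eligible.
Long-Term Disability — service 31 months ≥ 9 months ✓; age 36 ≥ 25 ✓ → eligible.
Phone Allowance — status full-time ✓; service 31 months ≥ 2 years (≈730 days) ✓; dept QA ✓ → eligible.
Fitness Allowance — site Newark ✗ (not Dayton, Leeds, or Raleigh) → not eligible.
Adoption Assistance — status full-time ✓; service 31 months ≥ 24 months ✓ → eligible.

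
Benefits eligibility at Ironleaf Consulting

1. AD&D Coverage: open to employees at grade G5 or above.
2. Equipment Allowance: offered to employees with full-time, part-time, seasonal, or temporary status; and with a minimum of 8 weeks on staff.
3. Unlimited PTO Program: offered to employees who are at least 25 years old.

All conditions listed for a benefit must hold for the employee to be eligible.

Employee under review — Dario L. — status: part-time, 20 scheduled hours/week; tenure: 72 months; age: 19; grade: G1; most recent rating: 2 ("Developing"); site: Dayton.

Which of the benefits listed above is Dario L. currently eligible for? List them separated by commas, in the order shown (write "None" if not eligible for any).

AD&D Coverage — grade G1 < G5 ✗ → not eligible.
Equipment Allowance — status part-time ✓; service 72 months ≥ 8 weeks (≈56 days) ✓ → eligible.
Unlimited PTO Program — age 19 < 25 ✗ → not eligible.

Equipment Allowance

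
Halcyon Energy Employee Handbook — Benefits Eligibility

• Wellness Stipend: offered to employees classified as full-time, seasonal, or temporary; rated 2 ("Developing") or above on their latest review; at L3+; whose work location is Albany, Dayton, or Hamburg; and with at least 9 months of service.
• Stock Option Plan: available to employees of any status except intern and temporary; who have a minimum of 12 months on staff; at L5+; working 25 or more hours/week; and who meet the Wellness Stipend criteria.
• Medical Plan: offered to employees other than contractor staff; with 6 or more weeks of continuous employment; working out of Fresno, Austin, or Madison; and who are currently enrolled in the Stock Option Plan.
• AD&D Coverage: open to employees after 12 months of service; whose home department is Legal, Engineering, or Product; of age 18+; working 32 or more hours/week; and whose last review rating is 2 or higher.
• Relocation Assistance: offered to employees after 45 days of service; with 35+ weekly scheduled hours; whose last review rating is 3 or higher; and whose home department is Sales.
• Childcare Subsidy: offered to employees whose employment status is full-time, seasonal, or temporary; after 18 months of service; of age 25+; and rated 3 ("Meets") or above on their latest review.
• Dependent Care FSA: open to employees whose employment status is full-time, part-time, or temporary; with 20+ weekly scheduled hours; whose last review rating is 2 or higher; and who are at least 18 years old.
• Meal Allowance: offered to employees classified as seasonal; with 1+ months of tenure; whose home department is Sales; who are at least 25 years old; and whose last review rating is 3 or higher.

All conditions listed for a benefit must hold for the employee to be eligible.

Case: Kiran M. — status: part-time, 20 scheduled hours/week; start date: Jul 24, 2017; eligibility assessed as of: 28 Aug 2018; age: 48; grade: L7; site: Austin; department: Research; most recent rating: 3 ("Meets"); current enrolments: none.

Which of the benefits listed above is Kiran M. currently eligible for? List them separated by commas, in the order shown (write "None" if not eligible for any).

Service from Jul 24, 2017 to 28 Aug 2018: 400 days.
Wellness Stipend — status part-time ✗ (requires full-time, seasonal, or temporary) → not eligible.
Stock Option Plan — status part-time ✓ (not excluded); service 400 days ≥ 12 months (≈360 days) ✓; grade L7 ≥ L5 ✓; 20 hrs/wk < 25 ✗ → not eligible.
Medical Plan — status part-time ✓ (not excluded); service 400 days ≥ 6 weeks (≈42 days) ✓; site Austin ✓; not enrolled in Stock Option Plan ✗ → not eligible.
AD&D Coverage — service 400 days ≥ 12 months (≈360 days) ✓; dept Research ✗ → not eligible.
Relocation Assistance — service 400 days ≥ 45 days ✓; 20 hrs/wk < 35 ✗ → not eligible.
Childcare Subsidy — status part-time ✗ (requires full-time, seasonal, or temporary) → not eligible.
Dependent Care FSA — status part-time ✓; 20 hrs/wk ≥ 20 ✓; rating 3 ≥ 2 ✓; age 48 ≥ 18 ✓ → eligible.
Meal Allowance — status part-time ✗ (requires seasonal) → not eligible.

Dependent Care FSA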